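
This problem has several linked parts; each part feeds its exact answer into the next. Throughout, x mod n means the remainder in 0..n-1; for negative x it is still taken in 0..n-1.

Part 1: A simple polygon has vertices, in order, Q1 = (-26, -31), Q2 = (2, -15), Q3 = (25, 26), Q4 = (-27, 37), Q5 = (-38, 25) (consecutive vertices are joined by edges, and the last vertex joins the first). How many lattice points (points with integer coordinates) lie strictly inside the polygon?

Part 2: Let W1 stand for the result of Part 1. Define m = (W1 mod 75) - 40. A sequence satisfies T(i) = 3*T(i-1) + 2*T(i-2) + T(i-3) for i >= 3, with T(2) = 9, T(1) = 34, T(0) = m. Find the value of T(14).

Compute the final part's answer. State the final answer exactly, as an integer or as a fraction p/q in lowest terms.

147403541

Part 1: cross terms: (-26*-15 - 2*-31)=452, (2*26 - 25*-15)=427, (25*37 - -27*26)=1627, (-27*25 - -38*37)=731, (-38*-31 - -26*25)=1828; twice the area = |5065| = 5065; area = 5065/2; boundary points = 4 + 1 + 1 + 1 + 4 = 11; strictly interior points = area - boundary/2 + 1 = 2528; answer 2528
Part 2: W1 = 2528; m = 13; T(3) = 3*(9) + 2*(34) + 1*(13) = 108; iterating: T(3)=108, T(4)=376, T(5)=1353, T(6)=4919, T(7)=17839, T(8)=64708, T(9)=234721, T(10)=851418, T(11)=3088404, T(12)=11202769, T(13)=40636533, T(14)=147403541; answer 147403541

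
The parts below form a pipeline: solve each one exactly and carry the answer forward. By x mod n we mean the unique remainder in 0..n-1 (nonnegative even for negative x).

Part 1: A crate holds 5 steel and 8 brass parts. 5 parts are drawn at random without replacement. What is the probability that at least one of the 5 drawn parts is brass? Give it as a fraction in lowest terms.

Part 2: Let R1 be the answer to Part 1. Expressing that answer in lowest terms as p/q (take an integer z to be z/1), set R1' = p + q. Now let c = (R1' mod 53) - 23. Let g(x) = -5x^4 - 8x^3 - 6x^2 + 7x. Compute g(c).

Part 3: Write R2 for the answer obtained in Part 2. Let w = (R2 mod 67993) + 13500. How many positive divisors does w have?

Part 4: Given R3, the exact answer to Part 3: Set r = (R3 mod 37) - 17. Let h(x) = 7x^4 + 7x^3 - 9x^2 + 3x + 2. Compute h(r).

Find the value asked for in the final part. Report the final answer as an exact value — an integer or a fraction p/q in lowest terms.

Part 1: total draws C(13,5) = 1287; complement C(5,5) = 1; favorable 1287 - 1 = 1286; P = 1286/1287; answer 1286/1287
Part 2: R1 = 1286/1287; threaded value p + q = 2573; c = 6; -5*(6)^4 - 8*(6)^3 - 6*(6)^2 + 7*(6)^1 = (-6480) + (-1728) + (-216) + (42) = -8382; answer -8382
Part 3: R2 = -8382; w = 73111; 73111 = 113 * 647; number of divisors = (1+1) * (1+1) = 4; answer 4
Part 4: R3 = 4; r = -13; 7*(-13)^4 + 7*(-13)^3 - 9*(-13)^2 + 3*(-13)^1 + 2 = (199927) + (-15379) + (-1521) + (-39) + (2) = 182990; answer 182990

182990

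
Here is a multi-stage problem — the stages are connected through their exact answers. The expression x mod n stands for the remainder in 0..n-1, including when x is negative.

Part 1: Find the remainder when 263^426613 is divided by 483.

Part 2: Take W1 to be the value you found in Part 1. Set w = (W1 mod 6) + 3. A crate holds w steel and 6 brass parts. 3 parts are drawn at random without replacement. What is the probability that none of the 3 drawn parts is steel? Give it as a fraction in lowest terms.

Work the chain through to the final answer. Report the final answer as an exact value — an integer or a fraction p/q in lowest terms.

5/91

Part 1: squarings mod 483: 263^1=263, 263^2=100, 263^4=340, 263^8=163, 263^16=4, 263^32=16, 263^64=256, 263^128=331, 263^256=403, 263^512=121, 263^1024=151, 263^2048=100, 263^4096=340, 263^8192=163, 263^16384=4, 263^32768=16, 263^65536=256, 263^131072=331, 263^262144=403; 263^426613 = 263^1 * 263^4 * 263^16 * 263^32 * 263^64 * 263^512 * 263^32768 * 263^131072 * 263^262144 = 137 (mod 483); answer 137
Part 2: W1 = 137; w = 8; total draws C(14,3) = 364; favorable C(6,3) = 20; P = 5/91; answer 5/91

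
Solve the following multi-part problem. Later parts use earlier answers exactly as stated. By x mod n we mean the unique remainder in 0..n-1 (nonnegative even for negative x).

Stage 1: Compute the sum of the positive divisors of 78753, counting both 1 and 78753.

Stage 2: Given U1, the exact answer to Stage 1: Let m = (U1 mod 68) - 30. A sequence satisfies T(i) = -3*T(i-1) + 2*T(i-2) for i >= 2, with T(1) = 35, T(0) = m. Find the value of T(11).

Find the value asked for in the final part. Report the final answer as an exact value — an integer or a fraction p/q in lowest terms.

Stage 1: 78753 = 3 * 26251; sigma = (1 + 3) * (1 + 26251) = 4 * 26252 = 105008; answer 105008
Stage 2: U1 = 105008; m = -14; T(2) = -3*(35) + 2*(-14) = -133; iterating: T(2)=-133, T(3)=469, T(4)=-1673, T(5)=5957, T(6)=-21217, T(7)=75565, T(8)=-269129, T(9)=958517, T(10)=-3413809, T(11)=12158461; answer 12158461

12158461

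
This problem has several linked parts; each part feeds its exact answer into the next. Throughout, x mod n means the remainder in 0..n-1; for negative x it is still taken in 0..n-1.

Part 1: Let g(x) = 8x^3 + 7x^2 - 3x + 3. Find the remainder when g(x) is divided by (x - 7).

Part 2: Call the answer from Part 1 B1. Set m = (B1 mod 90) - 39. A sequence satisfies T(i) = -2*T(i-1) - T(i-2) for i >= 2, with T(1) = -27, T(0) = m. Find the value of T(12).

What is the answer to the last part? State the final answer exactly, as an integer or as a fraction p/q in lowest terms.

654

Part 1: remainder = value at the root: 8*(7)^3 + 7*(7)^2 - 3*(7)^1 + 3 = (2744) + (343) + (-21) + (3) = 3069; answer 3069
Part 2: B1 = 3069; m = -30; T(2) = -2*(-27) - 1*(-30) = 84; iterating: T(2)=84, T(3)=-141, T(4)=198, T(5)=-255, T(6)=312, T(7)=-369, T(8)=426, T(9)=-483, T(10)=540, T(11)=-597, T(12)=654; answer 654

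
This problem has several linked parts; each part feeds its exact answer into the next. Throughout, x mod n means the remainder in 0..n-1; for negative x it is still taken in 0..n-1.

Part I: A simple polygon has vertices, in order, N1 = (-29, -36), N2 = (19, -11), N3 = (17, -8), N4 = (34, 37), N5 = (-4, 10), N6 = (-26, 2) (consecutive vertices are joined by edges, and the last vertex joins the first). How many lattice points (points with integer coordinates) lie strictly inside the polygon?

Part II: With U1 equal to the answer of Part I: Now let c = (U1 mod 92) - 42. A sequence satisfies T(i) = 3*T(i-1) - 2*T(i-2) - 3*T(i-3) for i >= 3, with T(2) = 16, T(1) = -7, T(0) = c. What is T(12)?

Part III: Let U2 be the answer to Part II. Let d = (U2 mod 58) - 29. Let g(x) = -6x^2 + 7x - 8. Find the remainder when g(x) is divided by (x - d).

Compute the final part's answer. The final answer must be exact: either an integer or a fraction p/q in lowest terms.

-538

Part I: cross terms: (-29*-11 - 19*-36)=1003, (19*-8 - 17*-11)=35, (17*37 - 34*-8)=901, (34*10 - -4*37)=488, (-4*2 - -26*10)=252, (-26*-36 - -29*2)=994; twice the area = |3673| = 3673; area = 3673/2; boundary points = 1 + 1 + 1 + 1 + 2 + 1 = 7; strictly interior points = area - boundary/2 + 1 = 1834; answer 1834
Part II: U1 = 1834; c = 44; T(3) = 3*(16) - 2*(-7) - 3*(44) = -70; iterating: T(3)=-70, T(4)=-221, T(5)=-571, T(6)=-1061, T(7)=-1378, T(8)=-299, T(9)=5042, T(10)=19858, T(11)=50387, T(12)=96319; answer 96319
Part III: U2 = 96319; d = 10; remainder = value at the root: -6*(10)^2 + 7*(10)^1 - 8 = (-600) + (70) + (-8) = -538; answer -538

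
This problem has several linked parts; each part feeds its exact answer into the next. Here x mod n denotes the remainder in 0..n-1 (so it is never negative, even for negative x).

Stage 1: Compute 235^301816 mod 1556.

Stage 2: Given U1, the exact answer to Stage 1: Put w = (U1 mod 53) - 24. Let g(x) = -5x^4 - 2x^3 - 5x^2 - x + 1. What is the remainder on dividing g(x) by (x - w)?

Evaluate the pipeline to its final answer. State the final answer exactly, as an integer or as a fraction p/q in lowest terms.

-247484

Stage 1: squarings mod 1556: 235^1=235, 235^2=765, 235^4=169, 235^8=553, 235^16=833, 235^32=1469, 235^64=1345, 235^128=953, 235^256=1061, 235^512=733, 235^1024=469, 235^2048=565, 235^4096=245, 235^8192=897, 235^16384=157, 235^32768=1309, 235^65536=325, 235^131072=1373, 235^262144=813; 235^301816 = 235^8 * 235^16 * 235^32 * 235^64 * 235^128 * 235^512 * 235^2048 * 235^4096 * 235^32768 * 235^262144 = 645 (mod 1556); answer 645
Stage 2: U1 = 645; w = -15; remainder = value at the root: -5*(-15)^4 - 2*(-15)^3 - 5*(-15)^2 - 1*(-15)^1 + 1 = (-253125) + (6750) + (-1125) + (15) + (1) = -247484; answer -247484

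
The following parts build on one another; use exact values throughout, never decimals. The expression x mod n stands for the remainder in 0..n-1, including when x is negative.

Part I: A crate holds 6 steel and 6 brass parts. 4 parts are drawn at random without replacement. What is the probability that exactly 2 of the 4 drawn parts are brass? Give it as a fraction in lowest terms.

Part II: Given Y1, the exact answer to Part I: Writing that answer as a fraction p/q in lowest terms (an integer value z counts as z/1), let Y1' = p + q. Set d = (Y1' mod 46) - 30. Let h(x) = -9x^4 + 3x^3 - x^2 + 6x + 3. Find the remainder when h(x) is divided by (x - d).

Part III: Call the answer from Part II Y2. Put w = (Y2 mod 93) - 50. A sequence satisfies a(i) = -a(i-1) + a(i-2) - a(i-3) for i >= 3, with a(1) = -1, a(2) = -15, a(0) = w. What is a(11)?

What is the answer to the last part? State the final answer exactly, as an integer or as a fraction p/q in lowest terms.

-77

Part I: total draws C(12,4) = 495; favorable C(6,2)*C(6,2) = 225; P = 5/11; answer 5/11
Part II: Y1 = 5/11; threaded value p + q = 16; d = -14; remainder = value at the root: -9*(-14)^4 + 3*(-14)^3 - 1*(-14)^2 + 6*(-14)^1 + 3 = (-345744) + (-8232) + (-196) + (-84) + (3) = -354253; answer -354253
Part III: Y2 = -354253; w = 27; a(3) = -1*(-15) + 1*(-1) - 1*(27) = -13; iterating: a(3)=-13, a(4)=-1, a(5)=3, a(6)=9, a(7)=-5, a(8)=11, a(9)=-25, a(10)=41, a(11)=-77; answer -77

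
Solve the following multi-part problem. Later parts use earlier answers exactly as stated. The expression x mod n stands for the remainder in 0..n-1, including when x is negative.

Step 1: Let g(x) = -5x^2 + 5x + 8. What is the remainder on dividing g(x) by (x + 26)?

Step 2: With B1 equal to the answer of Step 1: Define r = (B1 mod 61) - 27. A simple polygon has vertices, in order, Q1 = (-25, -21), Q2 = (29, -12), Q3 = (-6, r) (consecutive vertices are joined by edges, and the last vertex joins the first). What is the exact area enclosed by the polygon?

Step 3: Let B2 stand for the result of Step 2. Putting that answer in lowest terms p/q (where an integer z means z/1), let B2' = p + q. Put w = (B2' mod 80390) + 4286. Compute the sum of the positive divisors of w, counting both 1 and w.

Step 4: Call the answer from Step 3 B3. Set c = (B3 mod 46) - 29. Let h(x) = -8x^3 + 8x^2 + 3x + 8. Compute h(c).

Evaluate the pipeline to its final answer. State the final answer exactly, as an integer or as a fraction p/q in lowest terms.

Step 1: remainder = value at the root: -5*(-26)^2 + 5*(-26)^1 + 8 = (-3380) + (-130) + (8) = -3502; answer -3502
Step 2: B1 = -3502; r = 9; cross terms: (-25*-12 - 29*-21)=909, (29*9 - -6*-12)=189, (-6*-21 - -25*9)=351; twice the area = |1449| = 1449; area = 1449/2; answer 1449/2
Step 3: B2 = 1449/2; threaded value p + q = 1451; w = 5737; 5737 is prime, so its only divisors are 1 and 5737; sigma = 1 + 5737 = 5738; answer 5738
Step 4: B3 = 5738; c = 5; -8*(5)^3 + 8*(5)^2 + 3*(5)^1 + 8 = (-1000) + (200) + (15) + (8) = -777; answer -777

-777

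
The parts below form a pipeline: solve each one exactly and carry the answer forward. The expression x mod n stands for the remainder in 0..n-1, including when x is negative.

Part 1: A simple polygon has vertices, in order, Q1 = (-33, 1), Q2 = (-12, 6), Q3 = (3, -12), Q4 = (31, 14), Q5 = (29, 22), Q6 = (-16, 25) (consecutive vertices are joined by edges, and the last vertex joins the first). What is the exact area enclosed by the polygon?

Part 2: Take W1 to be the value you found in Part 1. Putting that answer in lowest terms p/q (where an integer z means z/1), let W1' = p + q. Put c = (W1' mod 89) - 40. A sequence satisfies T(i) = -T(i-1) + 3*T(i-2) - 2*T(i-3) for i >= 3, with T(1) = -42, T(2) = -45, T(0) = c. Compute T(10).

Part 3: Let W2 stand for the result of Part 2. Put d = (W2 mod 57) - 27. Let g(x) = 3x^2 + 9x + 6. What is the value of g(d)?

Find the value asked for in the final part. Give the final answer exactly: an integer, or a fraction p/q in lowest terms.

Part 1: cross terms: (-33*6 - -12*1)=-186, (-12*-12 - 3*6)=126, (3*14 - 31*-12)=414, (31*22 - 29*14)=276, (29*25 - -16*22)=1077, (-16*1 - -33*25)=809; twice the area = |2516| = 2516; area = 1258; answer 1258
Part 2: W1 = 1258; threaded value p + q = 1259; c = -27; T(3) = -1*(-45) + 3*(-42) - 2*(-27) = -27; iterating: T(3)=-27, T(4)=-24, T(5)=33, T(6)=-51, T(7)=198, T(8)=-417, T(9)=1113, T(10)=-2760; answer -2760
Part 3: W2 = -2760; d = 6; 3*(6)^2 + 9*(6)^1 + 6 = (108) + (54) + (6) = 168; answer 168

168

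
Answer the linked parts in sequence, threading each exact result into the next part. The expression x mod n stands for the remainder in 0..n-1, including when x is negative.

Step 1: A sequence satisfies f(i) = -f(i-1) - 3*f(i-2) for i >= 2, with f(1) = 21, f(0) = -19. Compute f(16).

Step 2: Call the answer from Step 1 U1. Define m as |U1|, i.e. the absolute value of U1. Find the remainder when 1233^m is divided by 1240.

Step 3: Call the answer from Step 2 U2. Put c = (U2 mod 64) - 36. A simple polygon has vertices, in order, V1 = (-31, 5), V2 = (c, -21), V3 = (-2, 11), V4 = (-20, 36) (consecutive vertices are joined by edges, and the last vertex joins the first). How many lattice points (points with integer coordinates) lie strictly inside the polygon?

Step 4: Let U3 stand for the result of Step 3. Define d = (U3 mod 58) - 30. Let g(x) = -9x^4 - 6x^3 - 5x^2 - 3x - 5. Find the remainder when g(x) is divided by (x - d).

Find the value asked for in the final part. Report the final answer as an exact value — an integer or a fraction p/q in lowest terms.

-2046775

Step 1: f(2) = -1*(21) - 3*(-19) = 36; iterating: f(2)=36, f(3)=-99, f(4)=-9, f(5)=306, f(6)=-279, f(7)=-639, f(8)=1476, f(9)=441, f(10)=-4869, f(11)=3546, f(12)=11061, f(13)=-21699, f(14)=-11484, f(15)=76581, f(16)=-42129; answer -42129
Step 2: U1 = -42129; m = 42129; squarings mod 1240: 1233^1=1233, 1233^2=49, 1233^4=1161, 1233^8=41, 1233^16=441, 1233^32=1041, 1233^64=1161, 1233^128=41, 1233^256=441, 1233^512=1041, 1233^1024=1161, 1233^2048=41, 1233^4096=441, 1233^8192=1041, 1233^16384=1161, 1233^32768=41; 1233^42129 = 1233^1 * 1233^16 * 1233^128 * 1233^1024 * 1233^8192 * 1233^32768 = 953 (mod 1240); answer 953
Step 3: U2 = 953; c = 21; cross terms: (-31*-21 - 21*5)=546, (21*11 - -2*-21)=189, (-2*36 - -20*11)=148, (-20*5 - -31*36)=1016; twice the area = |1899| = 1899; area = 1899/2; boundary points = 26 + 1 + 1 + 1 = 29; strictly interior points = area - boundary/2 + 1 = 936; answer 936
Step 4: U3 = 936; d = -22; remainder = value at the root: -9*(-22)^4 - 6*(-22)^3 - 5*(-22)^2 - 3*(-22)^1 - 5 = (-2108304) + (63888) + (-2420) + (66) + (-5) = -2046775; answer -2046775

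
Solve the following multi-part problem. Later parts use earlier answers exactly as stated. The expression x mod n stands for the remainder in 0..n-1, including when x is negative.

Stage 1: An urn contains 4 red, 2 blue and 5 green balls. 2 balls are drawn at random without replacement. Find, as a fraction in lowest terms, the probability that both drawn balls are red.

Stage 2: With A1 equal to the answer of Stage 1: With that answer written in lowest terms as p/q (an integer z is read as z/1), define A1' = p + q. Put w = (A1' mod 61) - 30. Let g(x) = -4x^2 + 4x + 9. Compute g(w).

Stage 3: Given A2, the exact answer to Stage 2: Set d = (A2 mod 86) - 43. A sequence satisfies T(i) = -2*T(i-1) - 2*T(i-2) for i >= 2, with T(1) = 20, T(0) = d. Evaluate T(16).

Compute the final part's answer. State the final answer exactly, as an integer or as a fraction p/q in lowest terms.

Stage 1: total draws C(11,2) = 55; favorable C(4,2) = 6; P = 6/55; answer 6/55
Stage 2: A1 = 6/55; threaded value p + q = 61; w = -30; -4*(-30)^2 + 4*(-30)^1 + 9 = (-3600) + (-120) + (9) = -3711; answer -3711
Stage 3: A2 = -3711; d = 30; T(2) = -2*(20) - 2*(30) = -100; iterating: T(2)=-100, T(3)=160, T(4)=-120, T(5)=-80, T(6)=400, T(7)=-640, T(8)=480, T(9)=320, T(10)=-1600, T(11)=2560, T(12)=-1920, T(13)=-1280, T(14)=6400, T(15)=-10240, T(16)=7680; answer 7680

7680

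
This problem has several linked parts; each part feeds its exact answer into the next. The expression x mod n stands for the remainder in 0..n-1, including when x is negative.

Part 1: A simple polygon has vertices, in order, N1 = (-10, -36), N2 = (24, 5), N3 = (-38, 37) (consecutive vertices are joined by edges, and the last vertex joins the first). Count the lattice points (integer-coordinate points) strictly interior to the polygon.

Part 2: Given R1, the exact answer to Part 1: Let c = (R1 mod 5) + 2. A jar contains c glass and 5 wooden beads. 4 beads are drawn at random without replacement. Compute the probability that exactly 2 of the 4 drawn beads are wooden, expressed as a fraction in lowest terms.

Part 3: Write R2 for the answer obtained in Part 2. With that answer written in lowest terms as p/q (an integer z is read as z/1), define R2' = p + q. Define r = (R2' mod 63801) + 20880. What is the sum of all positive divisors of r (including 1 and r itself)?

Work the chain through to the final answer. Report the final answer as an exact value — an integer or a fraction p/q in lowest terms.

41202

Part 1: cross terms: (-10*5 - 24*-36)=814, (24*37 - -38*5)=1078, (-38*-36 - -10*37)=1738; twice the area = |3630| = 3630; area = 1815; boundary points = 1 + 2 + 1 = 4; strictly interior points = area - boundary/2 + 1 = 1814; answer 1814
Part 2: R1 = 1814; c = 6; total draws C(11,4) = 330; favorable C(5,2)*C(6,2) = 150; P = 5/11; answer 5/11
Part 3: R2 = 5/11; threaded value p + q = 16; r = 20896; 20896 = 2^5 * 653; sigma = (1 + 2 + 4 + 8 + 16 + 32) * (1 + 653) = 63 * 654 = 41202; answer 41202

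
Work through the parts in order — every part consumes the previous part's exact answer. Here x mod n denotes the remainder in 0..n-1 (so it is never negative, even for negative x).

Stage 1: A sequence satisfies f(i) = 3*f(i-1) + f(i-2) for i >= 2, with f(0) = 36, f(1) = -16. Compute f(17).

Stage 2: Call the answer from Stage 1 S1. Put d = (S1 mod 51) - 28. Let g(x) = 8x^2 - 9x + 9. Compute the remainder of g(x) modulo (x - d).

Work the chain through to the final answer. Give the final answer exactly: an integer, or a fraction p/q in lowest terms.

Stage 1: f(2) = 3*(-16) + 1*(36) = -12; iterating: f(2)=-12, f(3)=-52, f(4)=-168, f(5)=-556, f(6)=-1836, f(7)=-6064, f(8)=-20028, f(9)=-66148, f(10)=-218472, f(11)=-721564, f(12)=-2383164, f(13)=-7871056, f(14)=-25996332, f(15)=-85860052, f(16)=-283576488, f(17)=-936589516; answer -936589516
Stage 2: S1 = -936589516; d = 7; remainder = value at the root: 8*(7)^2 - 9*(7)^1 + 9 = (392) + (-63) + (9) = 338; answer 338

338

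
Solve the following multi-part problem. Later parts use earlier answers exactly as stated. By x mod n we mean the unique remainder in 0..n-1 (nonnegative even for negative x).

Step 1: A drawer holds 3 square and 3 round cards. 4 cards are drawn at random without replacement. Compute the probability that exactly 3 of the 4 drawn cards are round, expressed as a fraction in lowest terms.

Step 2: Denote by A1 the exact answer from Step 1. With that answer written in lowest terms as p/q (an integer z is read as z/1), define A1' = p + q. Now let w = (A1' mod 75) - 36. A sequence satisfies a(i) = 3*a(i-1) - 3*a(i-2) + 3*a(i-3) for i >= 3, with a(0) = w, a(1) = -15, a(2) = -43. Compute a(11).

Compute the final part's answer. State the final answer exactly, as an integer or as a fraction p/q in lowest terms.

-118206

Step 1: total draws C(6,4) = 15; favorable C(3,3)*C(3,1) = 3; P = 1/5; answer 1/5
Step 2: A1 = 1/5; threaded value p + q = 6; w = -30; a(3) = 3*(-43) - 3*(-15) + 3*(-30) = -174; iterating: a(3)=-174, a(4)=-438, a(5)=-921, a(6)=-1971, a(7)=-4464, a(8)=-10242, a(9)=-23247, a(10)=-52407, a(11)=-118206; answer -118206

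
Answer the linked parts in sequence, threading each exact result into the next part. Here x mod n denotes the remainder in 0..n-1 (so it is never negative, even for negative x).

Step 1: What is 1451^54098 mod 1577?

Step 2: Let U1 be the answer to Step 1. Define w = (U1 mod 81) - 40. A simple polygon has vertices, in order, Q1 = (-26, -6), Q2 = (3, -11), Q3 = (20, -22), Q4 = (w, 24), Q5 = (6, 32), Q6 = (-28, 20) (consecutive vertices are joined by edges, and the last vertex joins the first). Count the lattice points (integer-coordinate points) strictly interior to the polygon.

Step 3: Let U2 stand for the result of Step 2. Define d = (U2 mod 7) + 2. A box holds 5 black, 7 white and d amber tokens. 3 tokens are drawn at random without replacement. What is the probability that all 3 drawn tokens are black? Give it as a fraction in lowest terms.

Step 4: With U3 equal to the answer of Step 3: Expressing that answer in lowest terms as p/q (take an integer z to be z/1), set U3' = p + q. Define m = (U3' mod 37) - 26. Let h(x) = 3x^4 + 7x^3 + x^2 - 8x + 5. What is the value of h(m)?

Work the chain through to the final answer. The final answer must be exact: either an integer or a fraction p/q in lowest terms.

14738

Step 1: squarings mod 1577: 1451^1=1451, 1451^2=106, 1451^4=197, 1451^8=961, 1451^16=976, 1451^32=68, 1451^64=1470, 1451^128=410, 1451^256=938, 1451^512=1455, 1451^1024=691, 1451^2048=1227, 1451^4096=1071, 1451^8192=562, 1451^16384=444, 1451^32768=11; 1451^54098 = 1451^2 * 1451^16 * 1451^64 * 1451^256 * 1451^512 * 1451^4096 * 1451^16384 * 1451^32768 = 524 (mod 1577); answer 524
Step 2: U1 = 524; w = -2; cross terms: (-26*-11 - 3*-6)=304, (3*-22 - 20*-11)=154, (20*24 - -2*-22)=436, (-2*32 - 6*24)=-208, (6*20 - -28*32)=1016, (-28*-6 - -26*20)=688; twice the area = |2390| = 2390; area = 1195; boundary points = 1 + 1 + 2 + 8 + 2 + 2 = 16; strictly interior points = area - boundary/2 + 1 = 1188; answer 1188
Step 3: U2 = 1188; d = 7; total draws C(19,3) = 969; favorable C(5,3) = 10; P = 10/969; answer 10/969
Step 4: U3 = 10/969; threaded value p + q = 979; m = -9; 3*(-9)^4 + 7*(-9)^3 + 1*(-9)^2 - 8*(-9)^1 + 5 = (19683) + (-5103) + (81) + (72) + (5) = 14738; answer 14738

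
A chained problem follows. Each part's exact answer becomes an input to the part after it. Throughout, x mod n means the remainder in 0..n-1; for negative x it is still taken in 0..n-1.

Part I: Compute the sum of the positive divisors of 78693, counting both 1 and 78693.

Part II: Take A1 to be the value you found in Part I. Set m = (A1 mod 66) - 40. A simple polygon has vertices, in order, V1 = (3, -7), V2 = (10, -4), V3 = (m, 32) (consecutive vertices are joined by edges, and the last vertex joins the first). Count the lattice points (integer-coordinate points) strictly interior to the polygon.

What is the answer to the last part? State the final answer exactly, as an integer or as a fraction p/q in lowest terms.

164

Part I: 78693 = 3 * 17 * 1543; sigma = (1 + 3) * (1 + 17) * (1 + 1543) = 4 * 18 * 1544 = 111168; answer 111168
Part II: A1 = 111168; m = -16; cross terms: (3*-4 - 10*-7)=58, (10*32 - -16*-4)=256, (-16*-7 - 3*32)=16; twice the area = |330| = 330; area = 165; boundary points = 1 + 2 + 1 = 4; strictly interior points = area - boundary/2 + 1 = 164; answer 164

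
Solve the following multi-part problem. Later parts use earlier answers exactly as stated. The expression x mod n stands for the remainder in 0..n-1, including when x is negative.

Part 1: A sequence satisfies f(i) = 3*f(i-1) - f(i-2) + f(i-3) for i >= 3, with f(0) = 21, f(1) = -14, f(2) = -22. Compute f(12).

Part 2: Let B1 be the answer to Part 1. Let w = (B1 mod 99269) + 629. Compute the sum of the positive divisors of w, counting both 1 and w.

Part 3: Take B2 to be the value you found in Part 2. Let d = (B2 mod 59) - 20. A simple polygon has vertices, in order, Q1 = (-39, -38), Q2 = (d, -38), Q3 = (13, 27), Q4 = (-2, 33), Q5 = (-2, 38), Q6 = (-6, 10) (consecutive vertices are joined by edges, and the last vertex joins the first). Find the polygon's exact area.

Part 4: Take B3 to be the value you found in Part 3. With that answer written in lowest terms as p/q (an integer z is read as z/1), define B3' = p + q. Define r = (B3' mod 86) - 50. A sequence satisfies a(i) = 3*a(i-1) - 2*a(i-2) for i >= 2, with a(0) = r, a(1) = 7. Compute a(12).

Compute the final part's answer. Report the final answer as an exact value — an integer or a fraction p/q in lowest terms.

Part 1: f(3) = 3*(-22) - 1*(-14) + 1*(21) = -31; iterating: f(3)=-31, f(4)=-85, f(5)=-246, f(6)=-684, f(7)=-1891, f(8)=-5235, f(9)=-14498, f(10)=-40150, f(11)=-111187, f(12)=-307909; answer -307909
Part 2: B1 = -307909; w = 89796; 89796 = 2^2 * 3 * 7 * 1069; sigma = (1 + 2 + 4) * (1 + 3) * (1 + 7) * (1 + 1069) = 7 * 4 * 8 * 1070 = 239680; answer 239680
Part 3: B2 = 239680; d = 2; cross terms: (-39*-38 - 2*-38)=1558, (2*27 - 13*-38)=548, (13*33 - -2*27)=483, (-2*38 - -2*33)=-10, (-2*10 - -6*38)=208, (-6*-38 - -39*10)=618; twice the area = |3405| = 3405; area = 3405/2; answer 3405/2
Part 4: B3 = 3405/2; threaded value p + q = 3407; r = 3; a(2) = 3*(7) - 2*(3) = 15; iterating: a(2)=15, a(3)=31, a(4)=63, a(5)=127, a(6)=255, a(7)=511, a(8)=1023, a(9)=2047, a(10)=4095, a(11)=8191, a(12)=16383; answer 16383

16383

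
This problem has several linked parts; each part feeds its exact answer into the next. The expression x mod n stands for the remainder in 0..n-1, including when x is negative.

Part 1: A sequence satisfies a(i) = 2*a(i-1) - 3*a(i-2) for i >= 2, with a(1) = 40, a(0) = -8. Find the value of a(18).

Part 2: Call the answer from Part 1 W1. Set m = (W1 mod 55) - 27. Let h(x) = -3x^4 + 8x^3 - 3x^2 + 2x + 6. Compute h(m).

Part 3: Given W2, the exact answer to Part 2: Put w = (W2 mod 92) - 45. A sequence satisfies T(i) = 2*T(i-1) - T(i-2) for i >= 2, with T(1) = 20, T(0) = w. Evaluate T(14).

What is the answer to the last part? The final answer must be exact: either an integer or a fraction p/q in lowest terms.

Part 1: a(2) = 2*(40) - 3*(-8) = 104; iterating: a(2)=104, a(3)=88, a(4)=-136, a(5)=-536, a(6)=-664, a(7)=280, a(8)=2552, a(9)=4264, a(10)=872, a(11)=-11048, a(12)=-24712, a(13)=-16280, a(14)=41576, a(15)=131992, a(16)=139256, a(17)=-117464, a(18)=-652696; answer -652696
Part 2: W1 = -652696; m = 17; -3*(17)^4 + 8*(17)^3 - 3*(17)^2 + 2*(17)^1 + 6 = (-250563) + (39304) + (-867) + (34) + (6) = -212086; answer -212086
Part 3: W2 = -212086; w = 21; T(2) = 2*(20) - 1*(21) = 19; iterating: T(2)=19, T(3)=18, T(4)=17, T(5)=16, T(6)=15, T(7)=14, T(8)=13, T(9)=12, T(10)=11, T(11)=10, T(12)=9, T(13)=8, T(14)=7; answer 7

7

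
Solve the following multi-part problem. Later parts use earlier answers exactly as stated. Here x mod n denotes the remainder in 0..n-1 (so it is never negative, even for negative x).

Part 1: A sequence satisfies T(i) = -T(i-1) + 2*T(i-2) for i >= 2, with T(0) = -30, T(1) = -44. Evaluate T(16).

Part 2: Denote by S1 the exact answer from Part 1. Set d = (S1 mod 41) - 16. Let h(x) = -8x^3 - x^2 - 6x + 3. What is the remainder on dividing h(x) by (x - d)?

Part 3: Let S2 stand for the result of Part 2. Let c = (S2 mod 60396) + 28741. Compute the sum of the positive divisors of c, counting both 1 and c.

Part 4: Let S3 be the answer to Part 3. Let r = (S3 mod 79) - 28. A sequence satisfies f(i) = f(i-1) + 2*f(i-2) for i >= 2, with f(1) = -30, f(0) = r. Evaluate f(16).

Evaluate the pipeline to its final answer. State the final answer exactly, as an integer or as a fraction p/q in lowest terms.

Part 1: T(2) = -1*(-44) + 2*(-30) = -16; iterating: T(2)=-16, T(3)=-72, T(4)=40, T(5)=-184, T(6)=264, T(7)=-632, T(8)=1160, T(9)=-2424, T(10)=4744, T(11)=-9592, T(12)=19080, T(13)=-38264, T(14)=76424, T(15)=-152952, T(16)=305800; answer 305800
Part 2: S1 = 305800; d = 6; remainder = value at the root: -8*(6)^3 - 1*(6)^2 - 6*(6)^1 + 3 = (-1728) + (-36) + (-36) + (3) = -1797; answer -1797
Part 3: S2 = -1797; c = 87340; 87340 = 2^2 * 5 * 11 * 397; sigma = (1 + 2 + 4) * (1 + 5) * (1 + 11) * (1 + 397) = 7 * 6 * 12 * 398 = 200592; answer 200592
Part 4: S3 = 200592; r = -17; f(2) = 1*(-30) + 2*(-17) = -64; iterating: f(2)=-64, f(3)=-124, f(4)=-252, f(5)=-500, f(6)=-1004, f(7)=-2004, f(8)=-4012, f(9)=-8020, f(10)=-16044, f(11)=-32084, f(12)=-64172, f(13)=-128340, f(14)=-256684, f(15)=-513364, f(16)=-1026732; answer -1026732

-1026732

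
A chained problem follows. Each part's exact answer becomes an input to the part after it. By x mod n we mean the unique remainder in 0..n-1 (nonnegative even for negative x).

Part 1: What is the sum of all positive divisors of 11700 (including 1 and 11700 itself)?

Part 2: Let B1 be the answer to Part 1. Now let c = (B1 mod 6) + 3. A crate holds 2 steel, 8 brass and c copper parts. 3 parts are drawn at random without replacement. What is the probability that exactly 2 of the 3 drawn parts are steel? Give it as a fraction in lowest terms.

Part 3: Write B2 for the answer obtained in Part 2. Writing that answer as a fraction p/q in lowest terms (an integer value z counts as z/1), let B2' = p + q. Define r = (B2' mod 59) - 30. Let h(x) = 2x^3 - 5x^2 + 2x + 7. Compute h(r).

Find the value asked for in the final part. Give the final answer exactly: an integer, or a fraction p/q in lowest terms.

271

Part 1: 11700 = 2^2 * 3^2 * 5^2 * 13; sigma = (1 + 2 + 4) * (1 + 3 + 9) * (1 + 5 + 25) * (1 + 13) = 7 * 13 * 31 * 14 = 39494; answer 39494
Part 2: B1 = 39494; c = 5; total draws C(15,3) = 455; favorable C(2,2)*C(13,1) = 13; P = 1/35; answer 1/35
Part 3: B2 = 1/35; threaded value p + q = 36; r = 6; 2*(6)^3 - 5*(6)^2 + 2*(6)^1 + 7 = (432) + (-180) + (12) + (7) = 271; answer 271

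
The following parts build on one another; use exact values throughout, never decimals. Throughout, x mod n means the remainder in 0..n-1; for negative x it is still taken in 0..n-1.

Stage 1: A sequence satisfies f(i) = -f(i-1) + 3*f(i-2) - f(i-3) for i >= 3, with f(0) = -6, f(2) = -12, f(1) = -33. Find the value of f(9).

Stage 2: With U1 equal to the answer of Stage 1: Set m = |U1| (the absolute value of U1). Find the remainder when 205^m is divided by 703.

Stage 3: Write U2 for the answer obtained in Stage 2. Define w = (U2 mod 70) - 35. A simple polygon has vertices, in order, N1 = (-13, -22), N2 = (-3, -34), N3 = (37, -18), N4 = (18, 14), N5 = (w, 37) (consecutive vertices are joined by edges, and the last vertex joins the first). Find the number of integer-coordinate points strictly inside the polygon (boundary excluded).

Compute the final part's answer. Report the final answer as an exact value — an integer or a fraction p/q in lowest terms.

1995

Stage 1: f(3) = -1*(-12) + 3*(-33) - 1*(-6) = -81; iterating: f(3)=-81, f(4)=78, f(5)=-309, f(6)=624, f(7)=-1629, f(8)=3810, f(9)=-9321; answer -9321
Stage 2: U1 = -9321; m = 9321; squarings mod 703: 205^1=205, 205^2=548, 205^4=123, 205^8=366, 205^16=386, 205^32=663, 205^64=194, 205^128=377, 205^256=123, 205^512=366, 205^1024=386, 205^2048=663, 205^4096=194, 205^8192=377; 205^9321 = 205^1 * 205^8 * 205^32 * 205^64 * 205^1024 * 205^8192 = 236 (mod 703); answer 236
Stage 3: U2 = 236; w = -9; cross terms: (-13*-34 - -3*-22)=376, (-3*-18 - 37*-34)=1312, (37*14 - 18*-18)=842, (18*37 - -9*14)=792, (-9*-22 - -13*37)=679; twice the area = |4001| = 4001; area = 4001/2; boundary points = 2 + 8 + 1 + 1 + 1 = 13; strictly interior points = area - boundary/2 + 1 = 1995; answer 1995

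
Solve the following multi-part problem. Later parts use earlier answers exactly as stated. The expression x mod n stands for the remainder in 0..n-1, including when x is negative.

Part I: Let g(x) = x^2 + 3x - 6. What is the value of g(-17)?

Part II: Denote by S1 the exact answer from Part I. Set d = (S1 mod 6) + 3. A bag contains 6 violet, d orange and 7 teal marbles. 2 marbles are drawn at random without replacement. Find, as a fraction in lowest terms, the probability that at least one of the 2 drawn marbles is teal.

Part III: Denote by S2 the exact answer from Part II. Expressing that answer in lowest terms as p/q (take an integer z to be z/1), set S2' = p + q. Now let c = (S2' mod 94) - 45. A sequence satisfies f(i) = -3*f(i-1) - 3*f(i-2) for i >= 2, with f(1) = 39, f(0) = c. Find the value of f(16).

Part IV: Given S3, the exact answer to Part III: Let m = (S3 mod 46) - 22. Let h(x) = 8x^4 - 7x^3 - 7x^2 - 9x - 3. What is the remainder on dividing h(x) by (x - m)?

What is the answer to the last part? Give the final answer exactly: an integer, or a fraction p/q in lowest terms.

Part I: 1*(-17)^2 + 3*(-17)^1 - 6 = (289) + (-51) + (-6) = 232; answer 232
Part II: S1 = 232; d = 7; total draws C(20,2) = 190; complement C(13,2) = 78; favorable 190 - 78 = 112; P = 56/95; answer 56/95
Part III: S2 = 56/95; threaded value p + q = 151; c = 12; f(2) = -3*(39) - 3*(12) = -153; iterating: f(2)=-153, f(3)=342, f(4)=-567, f(5)=675, f(6)=-324, f(7)=-1053, f(8)=4131, f(9)=-9234, f(10)=15309, f(11)=-18225, f(12)=8748, f(13)=28431, f(14)=-111537, f(15)=249318, f(16)=-413343; answer -413343
Part IV: S3 = -413343; m = -9; remainder = value at the root: 8*(-9)^4 - 7*(-9)^3 - 7*(-9)^2 - 9*(-9)^1 - 3 = (52488) + (5103) + (-567) + (81) + (-3) = 57102; answer 57102

57102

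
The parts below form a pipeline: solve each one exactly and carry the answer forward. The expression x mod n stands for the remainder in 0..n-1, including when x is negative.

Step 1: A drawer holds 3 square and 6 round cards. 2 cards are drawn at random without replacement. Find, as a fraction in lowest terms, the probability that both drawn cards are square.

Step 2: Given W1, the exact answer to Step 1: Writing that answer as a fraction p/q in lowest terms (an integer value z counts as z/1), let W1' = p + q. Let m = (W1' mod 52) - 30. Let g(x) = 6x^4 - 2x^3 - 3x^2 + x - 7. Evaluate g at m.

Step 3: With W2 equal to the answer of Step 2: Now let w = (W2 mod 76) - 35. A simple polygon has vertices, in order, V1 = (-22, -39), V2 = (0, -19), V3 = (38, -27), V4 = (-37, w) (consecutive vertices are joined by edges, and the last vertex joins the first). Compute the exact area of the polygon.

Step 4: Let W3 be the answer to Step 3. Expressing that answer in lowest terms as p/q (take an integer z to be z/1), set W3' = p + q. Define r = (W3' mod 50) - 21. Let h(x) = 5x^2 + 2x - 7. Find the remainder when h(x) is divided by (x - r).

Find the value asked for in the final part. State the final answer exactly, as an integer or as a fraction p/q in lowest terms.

Step 1: total draws C(9,2) = 36; favorable C(3,2) = 3; P = 1/12; answer 1/12
Step 2: W1 = 1/12; threaded value p + q = 13; m = -17; 6*(-17)^4 - 2*(-17)^3 - 3*(-17)^2 + 1*(-17)^1 - 7 = (501126) + (9826) + (-867) + (-17) + (-7) = 510061; answer 510061
Step 3: W2 = 510061; w = -10; cross terms: (-22*-19 - 0*-39)=418, (0*-27 - 38*-19)=722, (38*-10 - -37*-27)=-1379, (-37*-39 - -22*-10)=1223; twice the area = |984| = 984; area = 492; answer 492
Step 4: W3 = 492; threaded value p + q = 493; r = 22; remainder = value at the root: 5*(22)^2 + 2*(22)^1 - 7 = (2420) + (44) + (-7) = 2457; answer 2457

2457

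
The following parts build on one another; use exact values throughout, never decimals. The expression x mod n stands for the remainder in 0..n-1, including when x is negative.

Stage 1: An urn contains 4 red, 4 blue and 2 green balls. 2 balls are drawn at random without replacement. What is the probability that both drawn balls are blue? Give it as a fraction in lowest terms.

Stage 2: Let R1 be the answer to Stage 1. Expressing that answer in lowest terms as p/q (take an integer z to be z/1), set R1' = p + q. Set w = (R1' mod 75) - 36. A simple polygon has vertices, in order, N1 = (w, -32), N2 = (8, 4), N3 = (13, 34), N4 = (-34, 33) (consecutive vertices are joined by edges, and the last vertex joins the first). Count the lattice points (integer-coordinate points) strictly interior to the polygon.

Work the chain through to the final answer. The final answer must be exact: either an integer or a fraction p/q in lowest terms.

1841

Stage 1: total draws C(10,2) = 45; favorable C(4,2) = 6; P = 2/15; answer 2/15
Stage 2: R1 = 2/15; threaded value p + q = 17; w = -19; cross terms: (-19*4 - 8*-32)=180, (8*34 - 13*4)=220, (13*33 - -34*34)=1585, (-34*-32 - -19*33)=1715; twice the area = |3700| = 3700; area = 1850; boundary points = 9 + 5 + 1 + 5 = 20; strictly interior points = area - boundary/2 + 1 = 1841; answer 1841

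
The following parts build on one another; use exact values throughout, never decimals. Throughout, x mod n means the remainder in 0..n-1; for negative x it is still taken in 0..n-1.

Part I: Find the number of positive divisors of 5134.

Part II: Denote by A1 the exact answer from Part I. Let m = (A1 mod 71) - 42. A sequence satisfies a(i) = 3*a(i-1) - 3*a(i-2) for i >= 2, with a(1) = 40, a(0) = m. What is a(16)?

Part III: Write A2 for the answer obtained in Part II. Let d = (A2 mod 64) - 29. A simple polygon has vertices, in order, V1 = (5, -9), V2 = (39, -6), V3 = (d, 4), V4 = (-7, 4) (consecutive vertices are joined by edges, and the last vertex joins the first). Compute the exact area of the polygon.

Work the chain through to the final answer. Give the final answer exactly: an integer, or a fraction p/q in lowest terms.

349

Part I: 5134 = 2 * 17 * 151; number of divisors = (1+1) * (1+1) * (1+1) = 8; answer 8
Part II: A1 = 8; m = -34; a(2) = 3*(40) - 3*(-34) = 222; iterating: a(2)=222, a(3)=546, a(4)=972, a(5)=1278, a(6)=918, a(7)=-1080, a(8)=-5994, a(9)=-14742, a(10)=-26244, a(11)=-34506, a(12)=-24786, a(13)=29160, a(14)=161838, a(15)=398034, a(16)=708588; answer 708588
Part III: A2 = 708588; d = 15; cross terms: (5*-6 - 39*-9)=321, (39*4 - 15*-6)=246, (15*4 - -7*4)=88, (-7*-9 - 5*4)=43; twice the area = |698| = 698; area = 349; answer 349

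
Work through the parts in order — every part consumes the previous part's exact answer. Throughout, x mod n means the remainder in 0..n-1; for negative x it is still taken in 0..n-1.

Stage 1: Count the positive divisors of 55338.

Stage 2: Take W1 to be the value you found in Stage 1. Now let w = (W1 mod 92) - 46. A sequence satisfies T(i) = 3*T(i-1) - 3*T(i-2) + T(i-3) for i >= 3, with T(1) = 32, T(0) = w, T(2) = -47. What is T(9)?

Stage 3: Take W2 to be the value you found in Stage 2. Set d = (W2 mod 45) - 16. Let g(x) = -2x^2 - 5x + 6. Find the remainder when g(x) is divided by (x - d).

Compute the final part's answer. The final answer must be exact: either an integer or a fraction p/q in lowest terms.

Stage 1: 55338 = 2 * 3 * 23 * 401; number of divisors = (1+1) * (1+1) * (1+1) * (1+1) = 16; answer 16
Stage 2: W1 = 16; w = -30; T(3) = 3*(-47) - 3*(32) + 1*(-30) = -267; iterating: T(3)=-267, T(4)=-628, T(5)=-1130, T(6)=-1773, T(7)=-2557, T(8)=-3482, T(9)=-4548; answer -4548
Stage 3: W2 = -4548; d = 26; remainder = value at the root: -2*(26)^2 - 5*(26)^1 + 6 = (-1352) + (-130) + (6) = -1476; answer -1476

-1476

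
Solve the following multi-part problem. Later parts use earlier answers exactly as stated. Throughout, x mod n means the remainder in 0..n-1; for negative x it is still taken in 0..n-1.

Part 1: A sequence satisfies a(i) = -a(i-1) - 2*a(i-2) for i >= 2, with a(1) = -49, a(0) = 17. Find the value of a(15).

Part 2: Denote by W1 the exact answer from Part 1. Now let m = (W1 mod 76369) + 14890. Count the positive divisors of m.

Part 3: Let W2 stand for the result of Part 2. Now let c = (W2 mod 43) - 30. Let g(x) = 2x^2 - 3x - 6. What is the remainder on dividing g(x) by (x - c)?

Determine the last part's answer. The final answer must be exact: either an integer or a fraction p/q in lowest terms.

Part 1: a(2) = -1*(-49) - 2*(17) = 15; iterating: a(2)=15, a(3)=83, a(4)=-113, a(5)=-53, a(6)=279, a(7)=-173, a(8)=-385, a(9)=731, a(10)=39, a(11)=-1501, a(12)=1423, a(13)=1579, a(14)=-4425, a(15)=1267; answer 1267
Part 2: W1 = 1267; m = 16157; 16157 = 107 * 151; number of divisors = (1+1) * (1+1) = 4; answer 4
Part 3: W2 = 4; c = -26; remainder = value at the root: 2*(-26)^2 - 3*(-26)^1 - 6 = (1352) + (78) + (-6) = 1424; answer 1424

1424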